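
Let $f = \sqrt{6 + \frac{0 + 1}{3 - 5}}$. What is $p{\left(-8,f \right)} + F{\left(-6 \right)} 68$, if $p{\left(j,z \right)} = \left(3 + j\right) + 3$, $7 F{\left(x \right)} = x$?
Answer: $- \frac{422}{7} \approx -60.286$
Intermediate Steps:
$F{\left(x \right)} = \frac{x}{7}$
$f = \frac{\sqrt{22}}{2}$ ($f = \sqrt{6 + 1 \frac{1}{-2}} = \sqrt{6 + 1 \left(- \frac{1}{2}\right)} = \sqrt{6 - \frac{1}{2}} = \sqrt{\frac{11}{2}} = \frac{\sqrt{22}}{2} \approx 2.3452$)
$p{\left(j,z \right)} = 6 + j$
$p{\left(-8,f \right)} + F{\left(-6 \right)} 68 = \left(6 - 8\right) + \frac{1}{7} \left(-6\right) 68 = -2 - \frac{408}{7} = - \frac{422}{7}$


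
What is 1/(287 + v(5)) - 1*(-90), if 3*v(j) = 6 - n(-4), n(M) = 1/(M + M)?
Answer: 624354/6937 ≈ 90.003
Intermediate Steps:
n(M) = 1/(2*M)
v(j) = 49/24 (v(j) = (6 - 1/(2*(-4)))/3 = (6 - (-1)/(2*4))/3 = (6 - 1*(-1/8))/3 = (6 + 1/8)/3 = (1/3)*(49/8) = 49/24)
1/(287 + v(5)) - 1*(-90) = 1/(287 + 49/24) - 1*(-90) = 1/(6937/24) + 90 = 24/6937 + 90 = 624354/6937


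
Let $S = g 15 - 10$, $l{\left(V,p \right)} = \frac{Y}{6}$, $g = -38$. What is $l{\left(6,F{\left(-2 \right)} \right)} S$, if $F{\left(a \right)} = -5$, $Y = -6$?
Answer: $580$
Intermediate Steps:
$l{\left(V,p \right)} = -1$ ($l{\left(V,p \right)} = - \frac{6}{6} = \left(-6\right) \frac{1}{6} = -1$)
$S = -580$ ($S = \left(-38\right) 15 - 10 = -570 - 10 = -580$)
$l{\left(6,F{\left(-2 \right)} \right)} S = \left(-1\right) \left(-580\right) = 580$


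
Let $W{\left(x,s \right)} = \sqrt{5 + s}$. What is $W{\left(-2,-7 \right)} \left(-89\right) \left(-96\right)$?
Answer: $8544 i \sqrt{2} \approx 12083.0 i$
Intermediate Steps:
$W{\left(-2,-7 \right)} \left(-89\right) \left(-96\right) = \sqrt{5 - 7} \left(-89\right) \left(-96\right) = \sqrt{-2} \left(-89\right) \left(-96\right) = i \sqrt{2} \left(-89\right) \left(-96\right) = - 89 i \sqrt{2} \left(-96\right) = 8544 i \sqrt{2}$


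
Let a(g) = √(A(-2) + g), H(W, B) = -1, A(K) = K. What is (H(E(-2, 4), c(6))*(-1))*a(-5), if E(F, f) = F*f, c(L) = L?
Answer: I*√7 ≈ 2.6458*I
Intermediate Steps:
a(g) = √(-2 + g)
(H(E(-2, 4), c(6))*(-1))*a(-5) = (-1*(-1))*√(-2 - 5) = 1*√(-7) = 1*(I*√7) = I*√7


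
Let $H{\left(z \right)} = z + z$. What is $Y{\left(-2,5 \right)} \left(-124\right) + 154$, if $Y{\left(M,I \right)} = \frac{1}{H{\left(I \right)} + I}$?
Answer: $\frac{2186}{15} \approx 145.73$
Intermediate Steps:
$H{\left(z \right)} = 2 z$
$Y{\left(M,I \right)} = \frac{1}{3 I}$ ($Y{\left(M,I \right)} = \frac{1}{2 I + I} = \frac{1}{3 I}$)
$Y{\left(-2,5 \right)} \left(-124\right) + 154 = \frac{1}{3 \cdot 5} \left(-124\right) + 154 = \frac{1}{3} \cdot \frac{1}{5} \left(-124\right) + 154 = \frac{1}{15} \left(-124\right) + 154 = - \frac{124}{15} + 154 = \frac{2186}{15}$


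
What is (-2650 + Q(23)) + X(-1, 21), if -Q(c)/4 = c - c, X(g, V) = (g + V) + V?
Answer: -2609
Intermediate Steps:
X(g, V) = g + 2*V (X(g, V) = (V + g) + V = g + 2*V)
Q(c) = 0 (Q(c) = -4*(c - c) = -4*0 = 0)
(-2650 + Q(23)) + X(-1, 21) = (-2650 + 0) + (-1 + 2*21) = -2650 + (-1 + 42) = -2650 + 41 = -2609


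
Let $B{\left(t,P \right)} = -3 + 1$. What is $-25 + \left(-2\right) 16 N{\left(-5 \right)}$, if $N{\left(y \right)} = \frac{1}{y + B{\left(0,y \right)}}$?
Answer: $- \frac{143}{7} \approx -20.429$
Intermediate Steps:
$B{\left(t,P \right)} = -2$
$N{\left(y \right)} = \frac{1}{-2 + y}$ ($N{\left(y \right)} = \frac{1}{y - 2} = \frac{1}{-2 + y}$)
$-25 + \left(-2\right) 16 N{\left(-5 \right)} = -25 + \frac{\left(-2\right) 16}{-2 - 5} = -25 - \frac{32}{-7} = -25 - - \frac{32}{7} = -25 + \frac{32}{7} = - \frac{143}{7}$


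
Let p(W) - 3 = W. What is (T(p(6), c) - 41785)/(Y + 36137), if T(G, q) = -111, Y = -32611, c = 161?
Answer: -20948/1763 ≈ -11.882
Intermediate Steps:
p(W) = 3 + W
(T(p(6), c) - 41785)/(Y + 36137) = (-111 - 41785)/(-32611 + 36137) = -41896/3526 = -41896*1/3526 = -20948/1763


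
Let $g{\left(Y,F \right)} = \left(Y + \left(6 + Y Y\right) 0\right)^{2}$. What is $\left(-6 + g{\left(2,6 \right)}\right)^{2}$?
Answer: $4$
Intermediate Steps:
$g{\left(Y,F \right)} = Y^{2}$ ($g{\left(Y,F \right)} = \left(Y + \left(6 + Y^{2}\right) 0\right)^{2} = \left(Y + 0\right)^{2} = Y^{2}$)
$\left(-6 + g{\left(2,6 \right)}\right)^{2} = \left(-6 + 2^{2}\right)^{2} = \left(-6 + 4\right)^{2} = \left(-2\right)^{2} = 4$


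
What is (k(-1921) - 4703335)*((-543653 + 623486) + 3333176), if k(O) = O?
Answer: -16059081075304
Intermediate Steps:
(k(-1921) - 4703335)*((-543653 + 623486) + 3333176) = (-1921 - 4703335)*((-543653 + 623486) + 3333176) = -4705256*(79833 + 3333176) = -4705256*3413009 = -16059081075304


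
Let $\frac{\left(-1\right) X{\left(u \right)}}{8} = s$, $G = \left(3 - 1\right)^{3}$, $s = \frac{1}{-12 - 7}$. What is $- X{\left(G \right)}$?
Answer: $- \frac{8}{19} \approx -0.42105$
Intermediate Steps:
$s = - \frac{1}{19}$ ($s = \frac{1}{-12 - 7} = \frac{1}{-19} = - \frac{1}{19} \approx -0.052632$)
$G = 8$ ($G = \left(3 - 1\right)^{3} = 2^{3} = 8$)
$X{\left(u \right)} = \frac{8}{19}$ ($X{\left(u \right)} = \left(-8\right) \left(- \frac{1}{19}\right) = \frac{8}{19}$)
$- X{\left(G \right)} = \left(-1\right) \frac{8}{19} = - \frac{8}{19}$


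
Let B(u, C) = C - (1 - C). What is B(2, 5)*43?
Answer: 387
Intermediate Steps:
B(u, C) = -1 + 2*C (B(u, C) = C + (-1 + C) = -1 + 2*C)
B(2, 5)*43 = (-1 + 2*5)*43 = (-1 + 10)*43 = 9*43 = 387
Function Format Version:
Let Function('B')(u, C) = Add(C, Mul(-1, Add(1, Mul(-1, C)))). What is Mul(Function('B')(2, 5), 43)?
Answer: 387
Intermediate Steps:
Function('B')(u, C) = Add(-1, Mul(2, C)) (Function('B')(u, C) = Add(C, Add(-1, C)) = Add(-1, Mul(2, C)))
Mul(Function('B')(2, 5), 43) = Mul(Add(-1, Mul(2, 5)), 43) = Mul(Add(-1, 10), 43) = Mul(9, 43) = 387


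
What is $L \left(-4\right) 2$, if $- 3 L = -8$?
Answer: $- \frac{64}{3} \approx -21.333$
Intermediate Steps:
$L = \frac{8}{3}$ ($L = \left(- \frac{1}{3}\right) \left(-8\right) = \frac{8}{3} \approx 2.6667$)
$L \left(-4\right) 2 = \frac{8}{3} \left(-4\right) 2 = \left(- \frac{32}{3}\right) 2 = - \frac{64}{3}$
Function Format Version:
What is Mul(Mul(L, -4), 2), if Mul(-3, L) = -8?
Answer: Rational(-64, 3) ≈ -21.333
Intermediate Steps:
L = Rational(8, 3) (L = Mul(Rational(-1, 3), -8) = Rational(8, 3) ≈ 2.6667)
Mul(Mul(L, -4), 2) = Mul(Mul(Rational(8, 3), -4), 2) = Mul(Rational(-32, 3), 2) = Rational(-64, 3)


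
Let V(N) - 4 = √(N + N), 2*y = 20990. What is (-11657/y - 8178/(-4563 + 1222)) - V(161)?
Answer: -93373107/35063795 - √322 ≈ -20.607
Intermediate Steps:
y = 10495 (y = (½)*20990 = 10495)
V(N) = 4 + √2*√N (V(N) = 4 + √(N + N) = 4 + √(2*N) = 4 + √2*√N)
(-11657/y - 8178/(-4563 + 1222)) - V(161) = (-11657/10495 - 8178/(-4563 + 1222)) - (4 + √2*√161) = (-11657*1/10495 - 8178/(-3341)) - (4 + √322) = (-11657/10495 - 8178*(-1/3341)) + (-4 - √322) = (-11657/10495 + 8178/3341) + (-4 - √322) = 46882073/35063795 + (-4 - √322) = -93373107/35063795 - √322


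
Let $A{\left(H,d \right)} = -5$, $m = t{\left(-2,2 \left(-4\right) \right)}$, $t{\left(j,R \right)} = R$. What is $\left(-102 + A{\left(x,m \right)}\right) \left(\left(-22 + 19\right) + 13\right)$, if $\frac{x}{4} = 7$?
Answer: $-1070$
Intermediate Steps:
$m = -8$ ($m = 2 \left(-4\right) = -8$)
$x = 28$ ($x = 4 \cdot 7 = 28$)
$\left(-102 + A{\left(x,m \right)}\right) \left(\left(-22 + 19\right) + 13\right) = \left(-102 - 5\right) \left(\left(-22 + 19\right) + 13\right) = - 107 \left(-3 + 13\right) = \left(-107\right) 10 = -1070$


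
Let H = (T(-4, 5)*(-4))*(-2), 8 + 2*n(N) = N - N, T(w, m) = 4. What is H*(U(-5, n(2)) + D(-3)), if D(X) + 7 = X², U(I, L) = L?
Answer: -64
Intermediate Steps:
n(N) = -4 (n(N) = -4 + (N - N)/2 = -4 + (½)*0 = -4 + 0 = -4)
D(X) = -7 + X²
H = 32 (H = (4*(-4))*(-2) = -16*(-2) = 32)
H*(U(-5, n(2)) + D(-3)) = 32*(-4 + (-7 + (-3)²)) = 32*(-4 + (-7 + 9)) = 32*(-4 + 2) = 32*(-2) = -64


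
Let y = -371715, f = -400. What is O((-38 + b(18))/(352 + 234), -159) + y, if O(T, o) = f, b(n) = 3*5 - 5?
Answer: -372115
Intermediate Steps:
b(n) = 10 (b(n) = 15 - 5 = 10)
O(T, o) = -400
O((-38 + b(18))/(352 + 234), -159) + y = -400 - 371715 = -372115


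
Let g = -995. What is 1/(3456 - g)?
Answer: 1/4451 ≈ 0.00022467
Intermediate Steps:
1/(3456 - g) = 1/(3456 - 1*(-995)) = 1/(3456 + 995) = 1/4451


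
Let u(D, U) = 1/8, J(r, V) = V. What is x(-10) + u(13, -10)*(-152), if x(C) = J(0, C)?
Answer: -29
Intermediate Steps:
x(C) = C
u(D, U) = ⅛
x(-10) + u(13, -10)*(-152) = -10 + (⅛)*(-152) = -10 - 19 = -29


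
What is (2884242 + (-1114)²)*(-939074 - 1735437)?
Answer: -11032994408618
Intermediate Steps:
(2884242 + (-1114)²)*(-939074 - 1735437) = (2884242 + 1240996)*(-2674511) = 4125238*(-2674511) = -11032994408618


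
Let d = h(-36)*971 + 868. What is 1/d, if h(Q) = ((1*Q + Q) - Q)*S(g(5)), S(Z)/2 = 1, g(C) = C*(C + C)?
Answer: -1/69044 ≈ -1.4484e-5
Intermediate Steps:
g(C) = 2*C**2 (g(C) = C*(2*C) = 2*C**2)
S(Z) = 2 (S(Z) = 2*1 = 2)
h(Q) = 2*Q (h(Q) = ((1*Q + Q) - Q)*2 = ((Q + Q) - Q)*2 = (2*Q - Q)*2 = Q*2 = 2*Q)
d = -69044 (d = (2*(-36))*971 + 868 = -72*971 + 868 = -69912 + 868 = -69044)
1/d = 1/(-69044) = -1/69044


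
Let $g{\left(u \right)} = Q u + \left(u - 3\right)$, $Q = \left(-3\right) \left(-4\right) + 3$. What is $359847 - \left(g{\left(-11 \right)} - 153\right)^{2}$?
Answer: $249623$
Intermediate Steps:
$Q = 15$ ($Q = 12 + 3 = 15$)
$g{\left(u \right)} = -3 + 16 u$ ($g{\left(u \right)} = 15 u + \left(u - 3\right) = 15 u + \left(-3 + u\right) = -3 + 16 u$)
$359847 - \left(g{\left(-11 \right)} - 153\right)^{2} = 359847 - \left(\left(-3 + 16 \left(-11\right)\right) - 153\right)^{2} = 359847 - \left(\left(-3 - 176\right) - 153\right)^{2} = 359847 - \left(-179 - 153\right)^{2} = 359847 - \left(-332\right)^{2} = 359847 - 110224 = 249623$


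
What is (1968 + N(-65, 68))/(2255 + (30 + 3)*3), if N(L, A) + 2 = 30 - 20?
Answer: 988/1177 ≈ 0.83942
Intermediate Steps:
N(L, A) = 8 (N(L, A) = -2 + (30 - 20) = -2 + 10 = 8)
(1968 + N(-65, 68))/(2255 + (30 + 3)*3) = (1968 + 8)/(2255 + (30 + 3)*3) = 1976/(2255 + 33*3) = 1976/(2255 + 99) = 1976/2354 = 1976*(1/2354) = 988/1177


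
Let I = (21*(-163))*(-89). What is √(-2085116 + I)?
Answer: I*√1780469 ≈ 1334.3*I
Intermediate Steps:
I = 304647 (I = -3423*(-89) = 304647)
√(-2085116 + I) = √(-2085116 + 304647) = √(-1780469) = I*√1780469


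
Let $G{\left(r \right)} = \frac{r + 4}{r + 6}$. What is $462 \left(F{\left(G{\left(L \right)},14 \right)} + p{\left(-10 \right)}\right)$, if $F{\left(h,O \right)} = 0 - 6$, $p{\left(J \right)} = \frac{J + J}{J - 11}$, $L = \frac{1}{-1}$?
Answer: $-2332$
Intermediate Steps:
$L = -1$
$p{\left(J \right)} = \frac{2 J}{-11 + J}$
$G{\left(r \right)} = \frac{4 + r}{6 + r}$
$F{\left(h,O \right)} = -6$
$462 \left(F{\left(G{\left(L \right)},14 \right)} + p{\left(-10 \right)}\right) = 462 \left(-6 + 2 \left(-10\right) \frac{1}{-11 - 10}\right) = 462 \left(-6 + 2 \left(-10\right) \frac{1}{-21}\right) = 462 \left(-6 + 2 \left(-10\right) \left(- \frac{1}{21}\right)\right) = 462 \left(-6 + \frac{20}{21}\right) = 462 \left(- \frac{106}{21}\right) = -2332$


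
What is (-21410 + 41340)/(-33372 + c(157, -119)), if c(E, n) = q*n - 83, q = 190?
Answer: -3986/11213 ≈ -0.35548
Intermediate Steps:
c(E, n) = -83 + 190*n (c(E, n) = 190*n - 83 = -83 + 190*n)
(-21410 + 41340)/(-33372 + c(157, -119)) = (-21410 + 41340)/(-33372 + (-83 + 190*(-119))) = 19930/(-33372 + (-83 - 22610)) = 19930/(-33372 - 22693) = 19930/(-56065) = 19930*(-1/56065) = -3986/11213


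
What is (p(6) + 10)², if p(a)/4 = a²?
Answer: 23716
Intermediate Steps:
p(a) = 4*a²
(p(6) + 10)² = (4*6² + 10)² = (4*36 + 10)² = (144 + 10)² = 154² = 23716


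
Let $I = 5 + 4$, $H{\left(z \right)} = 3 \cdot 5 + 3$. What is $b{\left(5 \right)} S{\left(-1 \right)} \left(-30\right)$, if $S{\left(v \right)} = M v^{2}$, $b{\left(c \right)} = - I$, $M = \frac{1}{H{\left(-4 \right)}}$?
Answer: $15$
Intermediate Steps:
$H{\left(z \right)} = 18$ ($H{\left(z \right)} = 15 + 3 = 18$)
$M = \frac{1}{18} \approx 0.055556$
$I = 9$
$b{\left(c \right)} = -9$ ($b{\left(c \right)} = \left(-1\right) 9 = -9$)
$S{\left(v \right)} = \frac{v^{2}}{18}$
$b{\left(5 \right)} S{\left(-1 \right)} \left(-30\right) = - 9 \frac{\left(-1\right)^{2}}{18} \left(-30\right) = - 9 \cdot \frac{1}{18} \cdot 1 \left(-30\right) = \left(-9\right) \frac{1}{18} \left(-30\right) = \left(- \frac{1}{2}\right) \left(-30\right) = 15$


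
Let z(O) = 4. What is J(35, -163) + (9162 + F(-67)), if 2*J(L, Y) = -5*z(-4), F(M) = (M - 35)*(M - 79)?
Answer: 24044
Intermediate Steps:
F(M) = (-79 + M)*(-35 + M) (F(M) = (-35 + M)*(-79 + M) = (-79 + M)*(-35 + M))
J(L, Y) = -10 (J(L, Y) = (-5*4)/2 = (½)*(-20) = -10)
J(35, -163) + (9162 + F(-67)) = -10 + (9162 + (2765 + (-67)² - 114*(-67))) = -10 + (9162 + (2765 + 4489 + 7638)) = -10 + (9162 + 14892) = -10 + 24054 = 24044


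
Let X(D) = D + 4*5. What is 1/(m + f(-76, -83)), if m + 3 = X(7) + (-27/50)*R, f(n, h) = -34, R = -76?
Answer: 25/776 ≈ 0.032216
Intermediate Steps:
X(D) = 20 + D (X(D) = D + 20 = 20 + D)
m = 1626/25 (m = -3 + ((20 + 7) - 27/50*(-76)) = -3 + (27 - 27*1/50*(-76)) = -3 + (27 - 27/50*(-76)) = -3 + (27 + 1026/25) = -3 + 1701/25 = 1626/25 ≈ 65.040)
1/(m + f(-76, -83)) = 1/(1626/25 - 34) = 1/(776/25) = 25/776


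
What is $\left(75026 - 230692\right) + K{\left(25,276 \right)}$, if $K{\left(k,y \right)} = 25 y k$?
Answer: $16834$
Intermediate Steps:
$K{\left(k,y \right)} = 25 k y$
$\left(75026 - 230692\right) + K{\left(25,276 \right)} = \left(75026 - 230692\right) + 25 \cdot 25 \cdot 276 = -155666 + 172500 = 16834$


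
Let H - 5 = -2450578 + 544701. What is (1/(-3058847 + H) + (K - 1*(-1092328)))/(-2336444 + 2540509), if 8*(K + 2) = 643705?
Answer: 46580547615039/8105003061880 ≈ 5.7471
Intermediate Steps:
K = 643689/8 (K = -2 + (⅛)*643705 = -2 + 643705/8 = 643689/8 ≈ 80461.)
H = -1905872 (H = 5 + (-2450578 + 544701) = 5 - 1905877 = -1905872)
(1/(-3058847 + H) + (K - 1*(-1092328)))/(-2336444 + 2540509) = (1/(-3058847 - 1905872) + (643689/8 - 1*(-1092328)))/(-2336444 + 2540509) = (1/(-4964719) + (643689/8 + 1092328))/204065 = (-1/4964719 + 9382313/8)*(1/204065) = (46580547615039/39717752)*(1/204065) = 46580547615039/8105003061880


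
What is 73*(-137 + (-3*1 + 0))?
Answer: -10220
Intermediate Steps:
73*(-137 + (-3*1 + 0)) = 73*(-137 + (-3 + 0)) = 73*(-137 - 3) = 73*(-140) = -10220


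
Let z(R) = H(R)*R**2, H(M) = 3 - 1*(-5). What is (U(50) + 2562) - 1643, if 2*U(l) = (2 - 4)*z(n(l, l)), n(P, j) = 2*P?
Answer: -79081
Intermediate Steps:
H(M) = 8 (H(M) = 3 + 5 = 8)
z(R) = 8*R**2
U(l) = -32*l**2 (U(l) = ((2 - 4)*(8*(2*l)**2))/2 = (-16*4*l**2)/2 = (-64*l**2)/2 = -32*l**2)
(U(50) + 2562) - 1643 = (-32*50**2 + 2562) - 1643 = (-32*2500 + 2562) - 1643 = (-80000 + 2562) - 1643 = -77438 - 1643 = -79081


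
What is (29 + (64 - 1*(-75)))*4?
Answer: 672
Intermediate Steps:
(29 + (64 - 1*(-75)))*4 = (29 + (64 + 75))*4 = (29 + 139)*4 = 168*4 = 672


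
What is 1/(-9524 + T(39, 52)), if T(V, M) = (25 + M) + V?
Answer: -1/9408 ≈ -0.00010629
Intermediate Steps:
T(V, M) = 25 + M + V
1/(-9524 + T(39, 52)) = 1/(-9524 + (25 + 52 + 39)) = 1/(-9524 + 116) = 1/(-9408) = -1/9408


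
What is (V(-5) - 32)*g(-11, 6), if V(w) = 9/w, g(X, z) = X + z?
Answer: 169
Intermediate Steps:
(V(-5) - 32)*g(-11, 6) = (9/(-5) - 32)*(-11 + 6) = (9*(-⅕) - 32)*(-5) = (-9/5 - 32)*(-5) = -169/5*(-5) = 169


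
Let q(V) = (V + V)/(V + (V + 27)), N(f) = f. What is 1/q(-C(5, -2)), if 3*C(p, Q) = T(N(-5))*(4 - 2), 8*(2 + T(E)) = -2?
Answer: 10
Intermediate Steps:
T(E) = -9/4 (T(E) = -2 + (⅛)*(-2) = -2 - ¼ = -9/4)
C(p, Q) = -3/2 (C(p, Q) = (-9*(4 - 2)/4)/3 = (-9/4*2)/3 = (⅓)*(-9/2) = -3/2)
q(V) = 2*V/(27 + 2*V) (q(V) = (2*V)/(V + (27 + V)) = (2*V)/(27 + 2*V) = 2*V/(27 + 2*V))
1/q(-C(5, -2)) = 1/(2*(-1*(-3/2))/(27 + 2*(-1*(-3/2)))) = 1/(2*(3/2)/(27 + 2*(3/2))) = 1/(2*(3/2)/(27 + 3)) = 1/(2*(3/2)/30) = 1/(2*(3/2)*(1/30)) = 1/(⅒) = 10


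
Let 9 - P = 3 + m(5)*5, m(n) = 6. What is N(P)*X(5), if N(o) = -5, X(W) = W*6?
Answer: -150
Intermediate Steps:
X(W) = 6*W
P = -24 (P = 9 - (3 + 6*5) = 9 - (3 + 30) = 9 - 1*33 = 9 - 33 = -24)
N(P)*X(5) = -30*5 = -5*30 = -150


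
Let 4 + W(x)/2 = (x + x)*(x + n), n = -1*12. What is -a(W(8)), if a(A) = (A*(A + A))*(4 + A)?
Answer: 4882944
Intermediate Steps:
n = -12
W(x) = -8 + 4*x*(-12 + x) (W(x) = -8 + 2*((x + x)*(x - 12)) = -8 + 2*((2*x)*(-12 + x)) = -8 + 2*(2*x*(-12 + x)) = -8 + 4*x*(-12 + x))
a(A) = 2*A²*(4 + A) (a(A) = (A*(2*A))*(4 + A) = (2*A²)*(4 + A) = 2*A²*(4 + A))
-a(W(8)) = -2*(-8 - 48*8 + 4*8²)²*(4 + (-8 - 48*8 + 4*8²)) = -2*(-8 - 384 + 4*64)²*(4 + (-8 - 384 + 4*64)) = -2*(-8 - 384 + 256)²*(4 + (-8 - 384 + 256)) = -2*(-136)²*(4 - 136) = -2*18496*(-132) = -1*(-4882944) = 4882944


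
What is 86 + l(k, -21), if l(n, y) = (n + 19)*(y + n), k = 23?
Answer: 170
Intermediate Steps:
l(n, y) = (19 + n)*(n + y)
86 + l(k, -21) = 86 + (23² + 19*23 + 19*(-21) + 23*(-21)) = 86 + (529 + 437 - 399 - 483) = 86 + 84 = 170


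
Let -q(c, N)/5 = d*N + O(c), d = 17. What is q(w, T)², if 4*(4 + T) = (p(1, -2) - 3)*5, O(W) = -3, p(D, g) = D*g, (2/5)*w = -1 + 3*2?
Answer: 12567025/16 ≈ 7.8544e+5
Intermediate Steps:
w = 25/2 (w = 5*(-1 + 3*2)/2 = 5*(-1 + 6)/2 = (5/2)*5 = 25/2 ≈ 12.500)
T = -41/4 (T = -4 + ((1*(-2) - 3)*5)/4 = -4 + ((-2 - 3)*5)/4 = -4 + (-5*5)/4 = -4 + (¼)*(-25) = -4 - 25/4 = -41/4 ≈ -10.250)
q(c, N) = 15 - 85*N (q(c, N) = -5*(17*N - 3) = -5*(-3 + 17*N) = 15 - 85*N)
q(w, T)² = (15 - 85*(-41/4))² = (15 + 3485/4)² = (3545/4)² = 12567025/16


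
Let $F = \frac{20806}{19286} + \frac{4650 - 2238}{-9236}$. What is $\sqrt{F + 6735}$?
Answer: $\frac{\sqrt{3339354471014414441}}{22265687} \approx 82.072$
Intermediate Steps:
$F = \frac{18205798}{22265687}$ ($F = 20806 \cdot \frac{1}{19286} + 2412 \left(- \frac{1}{9236}\right) = \frac{10403}{9643} - \frac{603}{2309} = \frac{18205798}{22265687} \approx 0.81766$)
$\sqrt{F + 6735} = \sqrt{\frac{18205798}{22265687} + 6735} = \sqrt{\frac{149977607743}{22265687}} = \frac{\sqrt{3339354471014414441}}{22265687}$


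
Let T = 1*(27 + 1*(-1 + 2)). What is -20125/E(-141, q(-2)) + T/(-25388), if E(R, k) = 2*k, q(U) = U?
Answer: 127733347/25388 ≈ 5031.3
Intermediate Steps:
T = 28 (T = 1*(27 + 1*1) = 1*(27 + 1) = 1*28 = 28)
-20125/E(-141, q(-2)) + T/(-25388) = -20125/(2*(-2)) + 28/(-25388) = -20125/(-4) + 28*(-1/25388) = -20125*(-¼) - 7/6347 = 20125/4 - 7/6347 = 127733347/25388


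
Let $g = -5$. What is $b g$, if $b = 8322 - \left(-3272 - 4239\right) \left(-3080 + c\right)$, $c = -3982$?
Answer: $265171800$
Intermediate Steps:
$b = -53034360$ ($b = 8322 - \left(-3272 - 4239\right) \left(-3080 - 3982\right) = 8322 - \left(-7511\right) \left(-7062\right) = 8322 - 53042682 = -53034360$)
$b g = \left(-53034360\right) \left(-5\right) = 265171800$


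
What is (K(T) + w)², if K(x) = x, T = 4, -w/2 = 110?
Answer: 46656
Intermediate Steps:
w = -220 (w = -2*110 = -220)
(K(T) + w)² = (4 - 220)² = (-216)² = 46656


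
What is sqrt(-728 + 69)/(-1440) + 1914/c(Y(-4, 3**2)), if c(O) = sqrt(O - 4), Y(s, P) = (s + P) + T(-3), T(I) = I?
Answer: I*(-sqrt(659) - 1378080*sqrt(2))/1440 ≈ -1353.4*I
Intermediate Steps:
Y(s, P) = -3 + P + s (Y(s, P) = (s + P) - 3 = (P + s) - 3 = -3 + P + s)
c(O) = sqrt(-4 + O)
sqrt(-728 + 69)/(-1440) + 1914/c(Y(-4, 3**2)) = sqrt(-728 + 69)/(-1440) + 1914/(sqrt(-4 + (-3 + 3**2 - 4))) = sqrt(-659)*(-1/1440) + 1914/(sqrt(-4 + (-3 + 9 - 4))) = (I*sqrt(659))*(-1/1440) + 1914/(sqrt(-4 + 2)) = -I*sqrt(659)/1440 + 1914/(sqrt(-2)) = -I*sqrt(659)/1440 + 1914/((I*sqrt(2))) = -I*sqrt(659)/1440 + 1914*(-I*sqrt(2)/2) = -I*sqrt(659)/1440 - 957*I*sqrt(2) = -957*I*sqrt(2) - I*sqrt(659)/1440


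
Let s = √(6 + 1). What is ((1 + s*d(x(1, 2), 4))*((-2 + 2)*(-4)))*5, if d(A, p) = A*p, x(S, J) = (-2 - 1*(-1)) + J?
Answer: 0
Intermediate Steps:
s = √7 ≈ 2.6458
x(S, J) = -1 + J (x(S, J) = (-2 + 1) + J = -1 + J)
((1 + s*d(x(1, 2), 4))*((-2 + 2)*(-4)))*5 = ((1 + √7*((-1 + 2)*4))*((-2 + 2)*(-4)))*5 = ((1 + √7*(1*4))*(0*(-4)))*5 = ((1 + √7*4)*0)*5 = ((1 + 4*√7)*0)*5 = 0*5 = 0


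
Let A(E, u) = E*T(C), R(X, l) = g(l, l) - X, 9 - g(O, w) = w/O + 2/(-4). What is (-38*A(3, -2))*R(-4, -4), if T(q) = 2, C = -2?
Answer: -2850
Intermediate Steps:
g(O, w) = 19/2 - w/O (g(O, w) = 9 - (w/O + 2/(-4)) = 9 - (w/O + 2*(-¼)) = 9 - (w/O - ½) = 9 - (-½ + w/O) = 9 + (½ - w/O) = 19/2 - w/O)
R(X, l) = 17/2 - X (R(X, l) = (19/2 - l/l) - X = (19/2 - 1) - X = 17/2 - X)
A(E, u) = 2*E (A(E, u) = E*2 = 2*E)
(-38*A(3, -2))*R(-4, -4) = (-76*3)*(17/2 - 1*(-4)) = (-38*6)*(17/2 + 4) = -228*25/2 = -2850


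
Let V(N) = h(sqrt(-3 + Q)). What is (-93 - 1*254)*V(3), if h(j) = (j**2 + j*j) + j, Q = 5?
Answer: -1388 - 347*sqrt(2) ≈ -1878.7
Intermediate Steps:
h(j) = j + 2*j**2 (h(j) = (j**2 + j**2) + j = 2*j**2 + j = j + 2*j**2)
V(N) = sqrt(2)*(1 + 2*sqrt(2)) (V(N) = sqrt(-3 + 5)*(1 + 2*sqrt(-3 + 5)) = sqrt(2)*(1 + 2*sqrt(2)))
(-93 - 1*254)*V(3) = (-93 - 1*254)*(4 + sqrt(2)) = (-93 - 254)*(4 + sqrt(2)) = -347*(4 + sqrt(2)) = -1388 - 347*sqrt(2)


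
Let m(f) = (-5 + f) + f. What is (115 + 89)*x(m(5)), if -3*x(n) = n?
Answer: -340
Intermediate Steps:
m(f) = -5 + 2*f
x(n) = -n/3
(115 + 89)*x(m(5)) = (115 + 89)*(-(-5 + 2*5)/3) = 204*(-(-5 + 10)/3) = 204*(-1/3*5) = 204*(-5/3) = -340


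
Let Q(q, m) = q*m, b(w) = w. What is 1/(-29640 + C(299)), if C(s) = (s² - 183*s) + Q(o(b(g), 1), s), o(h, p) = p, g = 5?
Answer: 1/5343 ≈ 0.00018716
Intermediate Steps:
Q(q, m) = m*q
C(s) = s² - 182*s (C(s) = (s² - 183*s) + s*1 = (s² - 183*s) + s = s² - 182*s)
1/(-29640 + C(299)) = 1/(-29640 + 299*(-182 + 299)) = 1/(-29640 + 299*117) = 1/(-29640 + 34983) = 1/5343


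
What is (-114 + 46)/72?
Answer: -17/18 ≈ -0.94444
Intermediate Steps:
(-114 + 46)/72 = -68*1/72 = -17/18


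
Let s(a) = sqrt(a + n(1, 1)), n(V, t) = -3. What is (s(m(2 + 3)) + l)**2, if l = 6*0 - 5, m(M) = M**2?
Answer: (5 - sqrt(22))**2 ≈ 0.095842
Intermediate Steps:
l = -5 (l = 0 - 5 = -5)
s(a) = sqrt(-3 + a) (s(a) = sqrt(a - 3) = sqrt(-3 + a))
(s(m(2 + 3)) + l)**2 = (sqrt(-3 + (2 + 3)**2) - 5)**2 = (sqrt(-3 + 5**2) - 5)**2 = (sqrt(-3 + 25) - 5)**2 = (sqrt(22) - 5)**2 = (-5 + sqrt(22))**2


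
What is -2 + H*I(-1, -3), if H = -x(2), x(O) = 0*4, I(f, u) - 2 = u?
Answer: -2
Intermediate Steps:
I(f, u) = 2 + u
x(O) = 0
H = 0 (H = -1*0 = 0)
-2 + H*I(-1, -3) = -2 + 0*(2 - 3) = -2 + 0*(-1) = -2 + 0 = -2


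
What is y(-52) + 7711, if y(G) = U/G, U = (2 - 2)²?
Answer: 7711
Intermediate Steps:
U = 0 (U = 0² = 0)
y(G) = 0 (y(G) = 0/G = 0)
y(-52) + 7711 = 0 + 7711 = 7711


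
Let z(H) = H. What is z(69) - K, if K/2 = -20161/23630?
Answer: 835396/11815 ≈ 70.706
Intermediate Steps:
K = -20161/11815 (K = 2*(-20161/23630) = -20161/11815 ≈ -1.7064)
z(69) - K = 69 - 1*(-20161/11815) = 69 + 20161/11815 = 835396/11815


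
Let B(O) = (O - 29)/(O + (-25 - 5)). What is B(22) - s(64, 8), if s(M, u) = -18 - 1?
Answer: 159/8 ≈ 19.875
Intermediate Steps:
B(O) = (-29 + O)/(-30 + O) (B(O) = (-29 + O)/(O - 30) = (-29 + O)/(-30 + O))
s(M, u) = -19
B(22) - s(64, 8) = (-29 + 22)/(-30 + 22) - 1*(-19) = -7/(-8) + 19 = -1/8*(-7) + 19 = 7/8 + 19 = 159/8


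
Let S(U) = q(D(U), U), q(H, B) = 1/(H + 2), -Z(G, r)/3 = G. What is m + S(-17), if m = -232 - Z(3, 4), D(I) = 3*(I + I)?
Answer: -22301/100 ≈ -223.01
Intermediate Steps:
Z(G, r) = -3*G
D(I) = 6*I (D(I) = 3*(2*I) = 6*I)
q(H, B) = 1/(2 + H)
S(U) = 1/(2 + 6*U)
m = -223 (m = -232 - (-3)*3 = -232 - 1*(-9) = -232 + 9 = -223)
m + S(-17) = -223 + 1/(2*(1 + 3*(-17))) = -223 + 1/(2*(1 - 51)) = -223 + (1/2)/(-50) = -223 + (1/2)*(-1/50) = -223 - 1/100 = -22301/100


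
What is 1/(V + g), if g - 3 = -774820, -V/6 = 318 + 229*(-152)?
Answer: -1/567877 ≈ -1.7609e-6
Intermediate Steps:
V = 206940 (V = -6*(318 + 229*(-152)) = -6*(318 - 34808) = -6*(-34490) = 206940)
g = -774817 (g = 3 - 774820 = -774817)
1/(V + g) = 1/(206940 - 774817) = 1/(-567877) = -1/567877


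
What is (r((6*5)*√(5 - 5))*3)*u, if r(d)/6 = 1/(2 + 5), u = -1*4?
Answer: -72/7 ≈ -10.286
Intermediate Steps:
u = -4
r(d) = 6/7 (r(d) = 6/(2 + 5) = 6/7)
(r((6*5)*√(5 - 5))*3)*u = ((6/7)*3)*(-4) = (18/7)*(-4) = -72/7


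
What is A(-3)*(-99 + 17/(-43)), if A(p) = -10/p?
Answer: -42740/129 ≈ -331.32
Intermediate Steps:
A(-3)*(-99 + 17/(-43)) = (-10/(-3))*(-99 + 17/(-43)) = (-10*(-⅓))*(-99 + 17*(-1/43)) = 10*(-99 - 17/43)/3 = (10/3)*(-4274/43) = -42740/129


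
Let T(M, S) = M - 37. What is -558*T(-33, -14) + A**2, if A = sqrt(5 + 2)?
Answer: 39067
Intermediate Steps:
T(M, S) = -37 + M
A = sqrt(7) ≈ 2.6458
-558*T(-33, -14) + A**2 = -558*(-37 - 33) + (sqrt(7))**2 = -558*(-70) + 7 = 39060 + 7 = 39067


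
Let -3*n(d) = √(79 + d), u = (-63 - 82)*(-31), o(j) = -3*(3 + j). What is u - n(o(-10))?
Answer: 13495/3 ≈ 4498.3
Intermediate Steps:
o(j) = -9 - 3*j
u = 4495 (u = -145*(-31) = 4495)
n(d) = -√(79 + d)/3
u - n(o(-10)) = 4495 - (-1)*√(79 + (-9 - 3*(-10)))/3 = 4495 - (-1)*√(79 + (-9 + 30))/3 = 4495 - (-1)*√(79 + 21)/3 = 4495 - (-1)*√100/3 = 4495 - (-1)*10/3 = 4495 - 1*(-10/3) = 4495 + 10/3 = 13495/3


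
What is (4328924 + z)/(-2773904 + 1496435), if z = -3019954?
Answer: -1308970/1277469 ≈ -1.0247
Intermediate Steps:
(4328924 + z)/(-2773904 + 1496435) = (4328924 - 3019954)/(-2773904 + 1496435) = 1308970/(-1277469) = 1308970*(-1/1277469) = -1308970/1277469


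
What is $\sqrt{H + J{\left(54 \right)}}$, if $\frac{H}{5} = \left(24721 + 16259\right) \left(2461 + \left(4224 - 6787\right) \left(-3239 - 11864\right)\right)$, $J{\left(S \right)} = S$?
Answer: $\sqrt{7931976105054} \approx 2.8164 \cdot 10^{6}$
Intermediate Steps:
$H = 7931976105000$ ($H = 5 \left(24721 + 16259\right) \left(2461 + \left(4224 - 6787\right) \left(-3239 - 11864\right)\right) = 5 \cdot 40980 \left(2461 - -38708989\right) = 5 \cdot 40980 \left(2461 + 38708989\right) = 5 \cdot 40980 \cdot 38711450 = 5 \cdot 1586395221000 = 7931976105000$)
$\sqrt{H + J{\left(54 \right)}} = \sqrt{7931976105000 + 54} = \sqrt{7931976105054}$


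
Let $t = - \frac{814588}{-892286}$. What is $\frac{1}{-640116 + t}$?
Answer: $- \frac{446143}{285582865294} \approx -1.5622 \cdot 10^{-6}$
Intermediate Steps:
$t = \frac{407294}{446143}$ ($t = \left(-814588\right) \left(- \frac{1}{892286}\right) = \frac{407294}{446143} \approx 0.91292$)
$\frac{1}{-640116 + t} = \frac{1}{-640116 + \frac{407294}{446143}} = \frac{1}{- \frac{285582865294}{446143}} = - \frac{446143}{285582865294}$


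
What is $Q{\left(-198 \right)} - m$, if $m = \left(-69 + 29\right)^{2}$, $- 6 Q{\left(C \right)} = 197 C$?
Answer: $4901$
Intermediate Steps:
$Q{\left(C \right)} = - \frac{197 C}{6}$
$m = 1600$ ($m = \left(-40\right)^{2} = 1600$)
$Q{\left(-198 \right)} - m = \left(- \frac{197}{6}\right) \left(-198\right) - 1600 = 6501 - 1600 = 4901$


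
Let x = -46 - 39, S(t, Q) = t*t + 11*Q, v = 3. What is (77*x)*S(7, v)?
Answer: -536690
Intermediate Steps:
S(t, Q) = t² + 11*Q
x = -85
(77*x)*S(7, v) = (77*(-85))*(7² + 11*3) = -6545*(49 + 33) = -6545*82 = -536690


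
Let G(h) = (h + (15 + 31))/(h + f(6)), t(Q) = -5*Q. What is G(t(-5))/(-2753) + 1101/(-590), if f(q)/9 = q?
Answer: -239495077/128317330 ≈ -1.8664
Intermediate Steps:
f(q) = 9*q
G(h) = (46 + h)/(54 + h) (G(h) = (h + (15 + 31))/(h + 9*6) = (h + 46)/(h + 54) = (46 + h)/(54 + h))
G(t(-5))/(-2753) + 1101/(-590) = ((46 - 5*(-5))/(54 - 5*(-5)))/(-2753) + 1101/(-590) = ((46 + 25)/(54 + 25))*(-1/2753) + 1101*(-1/590) = (71/79)*(-1/2753) - 1101/590 = -71/217487 - 1101/590 = -239495077/128317330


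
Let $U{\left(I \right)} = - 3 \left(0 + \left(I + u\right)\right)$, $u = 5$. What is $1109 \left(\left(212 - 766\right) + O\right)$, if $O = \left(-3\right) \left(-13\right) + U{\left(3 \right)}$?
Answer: $-597751$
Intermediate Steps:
$U{\left(I \right)} = -15 - 3 I$ ($U{\left(I \right)} = - 3 \left(0 + \left(I + 5\right)\right) = - 3 \left(0 + \left(5 + I\right)\right) = - 3 \left(5 + I\right) = -15 - 3 I$)
$O = 15$ ($O = \left(-3\right) \left(-13\right) - 24 = 39 - 24 = 15$)
$1109 \left(\left(212 - 766\right) + O\right) = 1109 \left(\left(212 - 766\right) + 15\right) = 1109 \left(-554 + 15\right) = 1109 \left(-539\right) = -597751$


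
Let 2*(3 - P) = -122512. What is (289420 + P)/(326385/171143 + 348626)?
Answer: 60016256097/59665225903 ≈ 1.0059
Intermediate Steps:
P = 61259 (P = 3 - ½*(-122512) = 3 + 61256 = 61259)
(289420 + P)/(326385/171143 + 348626) = (289420 + 61259)/(326385/171143 + 348626) = 350679/(326385*(1/171143) + 348626) = 350679/(326385/171143 + 348626) = 350679/(59665225903/171143) = 350679*(171143/59665225903) = 60016256097/59665225903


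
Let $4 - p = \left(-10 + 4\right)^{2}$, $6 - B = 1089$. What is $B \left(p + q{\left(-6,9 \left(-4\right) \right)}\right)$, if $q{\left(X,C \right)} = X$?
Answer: $41154$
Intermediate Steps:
$B = -1083$ ($B = 6 - 1089 = -1083$)
$p = -32$ ($p = 4 - \left(-10 + 4\right)^{2} = 4 - \left(-6\right)^{2} = 4 - 36 = -32$)
$B \left(p + q{\left(-6,9 \left(-4\right) \right)}\right) = - 1083 \left(-32 - 6\right) = \left(-1083\right) \left(-38\right) = 41154$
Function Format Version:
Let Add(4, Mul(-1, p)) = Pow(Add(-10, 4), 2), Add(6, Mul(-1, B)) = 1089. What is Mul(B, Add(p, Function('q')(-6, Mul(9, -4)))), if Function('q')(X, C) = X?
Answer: 41154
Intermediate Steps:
B = -1083 (B = Add(6, Mul(-1, 1089)) = Add(6, -1089) = -1083)
p = -32 (p = Add(4, Mul(-1, Pow(Add(-10, 4), 2))) = Add(4, Mul(-1, Pow(-6, 2))) = Add(4, Mul(-1, 36)) = Add(4, -36) = -32)
Mul(B, Add(p, Function('q')(-6, Mul(9, -4)))) = Mul(-1083, Add(-32, -6)) = Mul(-1083, -38) = 41154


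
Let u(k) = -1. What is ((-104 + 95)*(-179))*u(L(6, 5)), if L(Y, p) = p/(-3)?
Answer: -1611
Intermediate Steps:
L(Y, p) = -p/3 (L(Y, p) = p*(-1/3) = -p/3)
((-104 + 95)*(-179))*u(L(6, 5)) = ((-104 + 95)*(-179))*(-1) = -9*(-179)*(-1) = 1611*(-1) = -1611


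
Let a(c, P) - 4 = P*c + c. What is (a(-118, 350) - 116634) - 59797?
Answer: -217845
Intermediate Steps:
a(c, P) = 4 + c + P*c (a(c, P) = 4 + (P*c + c) = 4 + (c + P*c) = 4 + c + P*c)
(a(-118, 350) - 116634) - 59797 = ((4 - 118 + 350*(-118)) - 116634) - 59797 = ((4 - 118 - 41300) - 116634) - 59797 = (-41414 - 116634) - 59797 = -158048 - 59797 = -217845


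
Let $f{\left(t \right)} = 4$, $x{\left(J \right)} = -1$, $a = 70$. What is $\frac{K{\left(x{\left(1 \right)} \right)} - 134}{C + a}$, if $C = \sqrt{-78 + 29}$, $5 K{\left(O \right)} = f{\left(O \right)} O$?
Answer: $- \frac{1348}{707} + \frac{674 i}{3535} \approx -1.9066 + 0.19066 i$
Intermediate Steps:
$K{\left(O \right)} = \frac{4 O}{5}$
$C = 7 i$ ($C = \sqrt{-49} = 7 i \approx 7.0 i$)
$\frac{K{\left(x{\left(1 \right)} \right)} - 134}{C + a} = \frac{\frac{4}{5} \left(-1\right) - 134}{7 i + 70} = \frac{- \frac{4}{5} - 134}{70 + 7 i} = \frac{70 - 7 i}{4949} \left(- \frac{674}{5}\right) = - \frac{674 \left(70 - 7 i\right)}{24745}$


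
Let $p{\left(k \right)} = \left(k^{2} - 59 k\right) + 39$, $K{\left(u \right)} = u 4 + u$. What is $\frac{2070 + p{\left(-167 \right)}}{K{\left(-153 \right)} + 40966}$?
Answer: $\frac{5693}{5743} \approx 0.99129$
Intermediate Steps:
$K{\left(u \right)} = 5 u$ ($K{\left(u \right)} = 4 u + u = 5 u$)
$p{\left(k \right)} = 39 + k^{2} - 59 k$
$\frac{2070 + p{\left(-167 \right)}}{K{\left(-153 \right)} + 40966} = \frac{2070 + \left(39 + \left(-167\right)^{2} - -9853\right)}{5 \left(-153\right) + 40966} = \frac{2070 + \left(39 + 27889 + 9853\right)}{-765 + 40966} = \frac{2070 + 37781}{40201} = 39851 \cdot \frac{1}{40201} = \frac{5693}{5743}$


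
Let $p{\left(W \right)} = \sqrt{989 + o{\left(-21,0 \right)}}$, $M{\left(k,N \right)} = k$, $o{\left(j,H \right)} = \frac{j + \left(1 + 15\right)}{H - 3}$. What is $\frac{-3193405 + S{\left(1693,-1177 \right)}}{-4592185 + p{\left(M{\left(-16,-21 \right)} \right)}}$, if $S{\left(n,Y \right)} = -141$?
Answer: $\frac{43996062114030}{63264489219703} + \frac{6387092 \sqrt{2229}}{63264489219703} \approx 0.69544$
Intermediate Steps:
$o{\left(j,H \right)} = \frac{16 + j}{-3 + H}$ ($o{\left(j,H \right)} = \frac{j + 16}{-3 + H} = \frac{16 + j}{-3 + H}$)
$p{\left(W \right)} = \frac{2 \sqrt{2229}}{3}$ ($p{\left(W \right)} = \sqrt{989 + \frac{16 - 21}{-3 + 0}} = \sqrt{989 + \frac{1}{-3} \left(-5\right)} = \sqrt{989 - - \frac{5}{3}} = \sqrt{989 + \frac{5}{3}} = \sqrt{\frac{2972}{3}} = \frac{2 \sqrt{2229}}{3}$)
$\frac{-3193405 + S{\left(1693,-1177 \right)}}{-4592185 + p{\left(M{\left(-16,-21 \right)} \right)}} = \frac{-3193405 - 141}{-4592185 + \frac{2 \sqrt{2229}}{3}} = - \frac{3193546}{-4592185 + \frac{2 \sqrt{2229}}{3}}$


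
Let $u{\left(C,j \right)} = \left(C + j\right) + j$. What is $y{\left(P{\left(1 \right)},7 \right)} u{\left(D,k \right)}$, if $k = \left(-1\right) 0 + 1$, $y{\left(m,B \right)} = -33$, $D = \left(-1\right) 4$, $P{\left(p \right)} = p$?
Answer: $66$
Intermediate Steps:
$D = -4$
$k = 1$ ($k = 0 + 1 = 1$)
$u{\left(C,j \right)} = C + 2 j$
$y{\left(P{\left(1 \right)},7 \right)} u{\left(D,k \right)} = - 33 \left(-4 + 2 \cdot 1\right) = - 33 \left(-4 + 2\right) = \left(-33\right) \left(-2\right) = 66$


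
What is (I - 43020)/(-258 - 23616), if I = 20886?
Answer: 3689/3979 ≈ 0.92712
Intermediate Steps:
(I - 43020)/(-258 - 23616) = (20886 - 43020)/(-258 - 23616) = -22134/(-23874) = -22134*(-1/23874) = 3689/3979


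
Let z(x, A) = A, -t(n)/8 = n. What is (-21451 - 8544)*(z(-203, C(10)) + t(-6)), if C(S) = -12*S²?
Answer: 34554240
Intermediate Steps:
t(n) = -8*n
(-21451 - 8544)*(z(-203, C(10)) + t(-6)) = (-21451 - 8544)*(-12*10² - 8*(-6)) = -29995*(-12*100 + 48) = -29995*(-1200 + 48) = -29995*(-1152) = 34554240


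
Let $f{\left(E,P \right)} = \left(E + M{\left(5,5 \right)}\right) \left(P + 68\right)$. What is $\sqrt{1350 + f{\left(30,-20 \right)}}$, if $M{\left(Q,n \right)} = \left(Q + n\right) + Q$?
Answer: $3 \sqrt{390} \approx 59.245$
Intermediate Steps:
$M{\left(Q,n \right)} = n + 2 Q$
$f{\left(E,P \right)} = \left(15 + E\right) \left(68 + P\right)$ ($f{\left(E,P \right)} = \left(E + \left(5 + 2 \cdot 5\right)\right) \left(P + 68\right) = \left(E + \left(5 + 10\right)\right) \left(68 + P\right) = \left(E + 15\right) \left(68 + P\right) = \left(15 + E\right) \left(68 + P\right)$)
$\sqrt{1350 + f{\left(30,-20 \right)}} = \sqrt{1350 + \left(1020 + 15 \left(-20\right) + 68 \cdot 30 + 30 \left(-20\right)\right)} = \sqrt{1350 + \left(1020 - 300 + 2040 - 600\right)} = \sqrt{1350 + 2160} = \sqrt{3510} = 3 \sqrt{390}$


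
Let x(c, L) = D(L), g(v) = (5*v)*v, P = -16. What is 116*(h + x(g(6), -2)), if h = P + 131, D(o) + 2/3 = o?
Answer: 39092/3 ≈ 13031.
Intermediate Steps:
D(o) = -2/3 + o
g(v) = 5*v**2
x(c, L) = -2/3 + L
h = 115 (h = -16 + 131 = 115)
116*(h + x(g(6), -2)) = 116*(115 + (-2/3 - 2)) = 116*(115 - 8/3) = 116*(337/3) = 39092/3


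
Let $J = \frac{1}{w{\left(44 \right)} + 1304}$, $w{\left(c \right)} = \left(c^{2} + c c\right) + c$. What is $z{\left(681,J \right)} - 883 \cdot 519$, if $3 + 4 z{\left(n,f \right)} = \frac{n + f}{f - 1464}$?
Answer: $- \frac{7004391316295}{15284158} \approx -4.5828 \cdot 10^{5}$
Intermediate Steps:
$w{\left(c \right)} = c + 2 c^{2}$ ($w{\left(c \right)} = \left(c^{2} + c^{2}\right) + c = 2 c^{2} + c = c + 2 c^{2}$)
$J = \frac{1}{5220}$ ($J = \frac{1}{44 \left(1 + 2 \cdot 44\right) + 1304} = \frac{1}{44 \left(1 + 88\right) + 1304} = \frac{1}{44 \cdot 89 + 1304} = \frac{1}{3916 + 1304} = \frac{1}{5220} \approx 0.00019157$)
$z{\left(n,f \right)} = - \frac{3}{4} + \frac{f + n}{4 \left(-1464 + f\right)}$ ($z{\left(n,f \right)} = - \frac{3}{4} + \frac{\left(n + f\right) \frac{1}{f - 1464}}{4} = - \frac{3}{4} + \frac{\left(f + n\right) \frac{1}{-1464 + f}}{4} = - \frac{3}{4} + \frac{\frac{1}{-1464 + f} \left(f + n\right)}{4} = - \frac{3}{4} + \frac{f + n}{4 \left(-1464 + f\right)}$)
$z{\left(681,J \right)} - 883 \cdot 519 = \frac{4392 + 681 - \frac{1}{2610}}{4 \left(-1464 + \frac{1}{5220}\right)} - 883 \cdot 519 = \frac{4392 + 681 - \frac{1}{2610}}{4 \left(- \frac{7642079}{5220}\right)} - 458277 = \frac{1}{4} \left(- \frac{5220}{7642079}\right) \frac{13240529}{2610} - 458277 = - \frac{13240529}{15284158} - 458277 = - \frac{7004391316295}{15284158}$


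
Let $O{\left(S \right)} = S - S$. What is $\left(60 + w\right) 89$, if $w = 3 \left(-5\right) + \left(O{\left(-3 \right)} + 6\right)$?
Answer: $4539$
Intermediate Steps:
$O{\left(S \right)} = 0$
$w = -9$ ($w = 3 \left(-5\right) + \left(0 + 6\right) = -15 + 6 = -9$)
$\left(60 + w\right) 89 = \left(60 - 9\right) 89 = 51 \cdot 89 = 4539$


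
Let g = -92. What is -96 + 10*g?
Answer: -1016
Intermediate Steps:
-96 + 10*g = -96 + 10*(-92) = -96 - 920 = -1016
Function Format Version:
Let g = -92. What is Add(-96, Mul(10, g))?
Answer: -1016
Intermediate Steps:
Add(-96, Mul(10, g)) = Add(-96, Mul(10, -92)) = Add(-96, -920) = -1016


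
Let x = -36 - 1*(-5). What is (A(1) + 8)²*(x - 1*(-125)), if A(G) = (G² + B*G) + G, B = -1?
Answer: 7614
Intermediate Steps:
A(G) = G² (A(G) = (G² - G) + G = G²)
x = -31 (x = -36 + 5 = -31)
(A(1) + 8)²*(x - 1*(-125)) = (1² + 8)²*(-31 - 1*(-125)) = (1 + 8)²*(-31 + 125) = 9²*94 = 81*94 = 7614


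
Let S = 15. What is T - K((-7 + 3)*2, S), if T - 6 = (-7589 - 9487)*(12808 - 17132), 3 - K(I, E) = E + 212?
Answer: 73836854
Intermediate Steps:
K(I, E) = -209 - E (K(I, E) = 3 - (E + 212) = 3 - (212 + E) = 3 + (-212 - E) = -209 - E)
T = 73836630 (T = 6 + (-7589 - 9487)*(12808 - 17132) = 6 - 17076*(-4324) = 6 + 73836624 = 73836630)
T - K((-7 + 3)*2, S) = 73836630 - (-209 - 1*15) = 73836630 - (-209 - 15) = 73836630 - 1*(-224) = 73836630 + 224 = 73836854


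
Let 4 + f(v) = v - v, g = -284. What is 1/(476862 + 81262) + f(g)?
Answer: -2232495/558124 ≈ -4.0000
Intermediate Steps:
f(v) = -4 (f(v) = -4 + (v - v) = -4 + 0 = -4)
1/(476862 + 81262) + f(g) = 1/(476862 + 81262) - 4 = 1/558124 - 4 = -2232495/558124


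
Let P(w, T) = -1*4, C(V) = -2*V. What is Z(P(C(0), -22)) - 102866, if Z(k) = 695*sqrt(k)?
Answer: -102866 + 1390*I ≈ -1.0287e+5 + 1390.0*I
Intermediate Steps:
P(w, T) = -4
Z(P(C(0), -22)) - 102866 = 695*sqrt(-4) - 102866 = 695*(2*I) - 102866 = 1390*I - 102866 = -102866 + 1390*I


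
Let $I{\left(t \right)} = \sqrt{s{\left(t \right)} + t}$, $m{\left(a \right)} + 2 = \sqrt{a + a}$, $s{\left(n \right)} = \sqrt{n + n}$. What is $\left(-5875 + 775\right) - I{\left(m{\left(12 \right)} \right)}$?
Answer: $-5100 - \sqrt{-2 + 2 \sqrt{6} + 2 \sqrt{-1 + \sqrt{6}}} \approx -5102.3$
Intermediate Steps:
$s{\left(n \right)} = \sqrt{2} \sqrt{n}$ ($s{\left(n \right)} = \sqrt{2 n} = \sqrt{2} \sqrt{n}$)
$m{\left(a \right)} = -2 + \sqrt{2} \sqrt{a}$ ($m{\left(a \right)} = -2 + \sqrt{a + a} = -2 + \sqrt{2 a} = -2 + \sqrt{2} \sqrt{a}$)
$I{\left(t \right)} = \sqrt{t + \sqrt{2} \sqrt{t}}$ ($I{\left(t \right)} = \sqrt{\sqrt{2} \sqrt{t} + t} = \sqrt{t + \sqrt{2} \sqrt{t}}$)
$\left(-5875 + 775\right) - I{\left(m{\left(12 \right)} \right)} = \left(-5875 + 775\right) - \sqrt{\left(-2 + \sqrt{2} \sqrt{12}\right) + \sqrt{2} \sqrt{-2 + \sqrt{2} \sqrt{12}}} = -5100 - \sqrt{\left(-2 + \sqrt{2} \cdot 2 \sqrt{3}\right) + \sqrt{2} \sqrt{-2 + \sqrt{2} \cdot 2 \sqrt{3}}} = -5100 - \sqrt{\left(-2 + 2 \sqrt{6}\right) + \sqrt{2} \sqrt{-2 + 2 \sqrt{6}}} = -5100 - \sqrt{-2 + 2 \sqrt{6} + \sqrt{2} \sqrt{-2 + 2 \sqrt{6}}}$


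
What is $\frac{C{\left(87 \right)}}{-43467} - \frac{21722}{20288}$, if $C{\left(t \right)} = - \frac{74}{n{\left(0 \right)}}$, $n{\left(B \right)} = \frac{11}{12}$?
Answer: $- \frac{1728012695}{1616740576} \approx -1.0688$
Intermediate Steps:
$n{\left(B \right)} = \frac{11}{12}$ ($n{\left(B \right)} = 11 \cdot \frac{1}{12} = \frac{11}{12}$)
$C{\left(t \right)} = - \frac{888}{11}$ ($C{\left(t \right)} = - \frac{74}{\frac{11}{12}} = \left(-74\right) \frac{12}{11} = - \frac{888}{11}$)
$\frac{C{\left(87 \right)}}{-43467} - \frac{21722}{20288} = - \frac{888}{11 \left(-43467\right)} - \frac{21722}{20288} = \left(- \frac{888}{11}\right) \left(- \frac{1}{43467}\right) - \frac{10861}{10144} = \frac{296}{159379} - \frac{10861}{10144} = - \frac{1728012695}{1616740576}$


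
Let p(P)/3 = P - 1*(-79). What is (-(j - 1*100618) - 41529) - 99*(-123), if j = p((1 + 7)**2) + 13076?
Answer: 57761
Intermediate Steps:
p(P) = 237 + 3*P (p(P) = 3*(P - 1*(-79)) = 3*(P + 79) = 3*(79 + P) = 237 + 3*P)
j = 13505 (j = (237 + 3*(1 + 7)**2) + 13076 = (237 + 3*8**2) + 13076 = (237 + 3*64) + 13076 = (237 + 192) + 13076 = 429 + 13076 = 13505)
(-(j - 1*100618) - 41529) - 99*(-123) = (-(13505 - 1*100618) - 41529) - 99*(-123) = (-(13505 - 100618) - 41529) + 12177 = (-1*(-87113) - 41529) + 12177 = (87113 - 41529) + 12177 = 45584 + 12177 = 57761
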